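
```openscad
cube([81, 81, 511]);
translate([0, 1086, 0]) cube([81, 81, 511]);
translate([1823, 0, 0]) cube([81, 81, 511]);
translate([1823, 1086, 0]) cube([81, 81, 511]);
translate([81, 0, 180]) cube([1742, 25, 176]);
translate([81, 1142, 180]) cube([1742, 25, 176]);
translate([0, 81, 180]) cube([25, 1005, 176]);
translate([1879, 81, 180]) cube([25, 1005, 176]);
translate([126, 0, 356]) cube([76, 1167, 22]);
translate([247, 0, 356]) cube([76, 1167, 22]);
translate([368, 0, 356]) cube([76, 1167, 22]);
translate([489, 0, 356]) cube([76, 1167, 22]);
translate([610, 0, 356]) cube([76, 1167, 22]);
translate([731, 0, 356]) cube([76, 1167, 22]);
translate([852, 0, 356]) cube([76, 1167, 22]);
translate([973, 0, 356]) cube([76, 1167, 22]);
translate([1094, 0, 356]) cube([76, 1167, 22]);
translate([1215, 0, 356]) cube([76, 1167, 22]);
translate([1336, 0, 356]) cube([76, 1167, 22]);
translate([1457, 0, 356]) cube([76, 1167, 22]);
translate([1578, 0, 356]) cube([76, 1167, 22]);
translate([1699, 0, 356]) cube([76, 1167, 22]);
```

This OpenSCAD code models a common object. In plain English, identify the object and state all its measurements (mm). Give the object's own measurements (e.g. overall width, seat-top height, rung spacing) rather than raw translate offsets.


A bed frame 1904 mm long (x) by 1167 mm wide (y). Four 81×81 mm corner posts, 511 mm tall, at the corners of the footprint. Four rails of 25 mm thickness and 176 mm height run between adjacent posts with their undersides at z = 180 mm, their outer faces flush with the outside of the frame (the two x-running rails run between the posts' inner faces; the two y-running rails run between the posts' inner faces). 14 slats, each 76 mm wide (x) and 22 mm thick, lie across the top of the two x-running rails, running the full 1167 mm width of the frame in y; along x they sit between the end posts with a 45 mm gap after the −x posts and between neighbouring slats, leaving 48 mm before the +x posts.


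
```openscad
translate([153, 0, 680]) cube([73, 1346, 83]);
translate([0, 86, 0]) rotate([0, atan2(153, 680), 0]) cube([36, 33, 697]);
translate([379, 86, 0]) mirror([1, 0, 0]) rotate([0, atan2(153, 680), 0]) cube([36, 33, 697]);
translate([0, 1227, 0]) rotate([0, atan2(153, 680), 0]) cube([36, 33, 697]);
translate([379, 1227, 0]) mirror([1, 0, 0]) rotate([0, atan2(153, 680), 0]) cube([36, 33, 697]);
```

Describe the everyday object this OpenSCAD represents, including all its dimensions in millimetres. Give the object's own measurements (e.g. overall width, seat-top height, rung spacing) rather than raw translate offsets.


A sawhorse. A 73×1346×83 mm beam (x, y, z) sits on two A-frame leg pairs. Each pair is two raked legs of 36×33 mm section (33 mm along y) splaying symmetrically in x. Each leg rises 680 mm vertically over 153 mm of horizontal reach and is 697 mm long along its own axis. Every leg's outer bottom edge rests on the floor and its outer top edge meets a bottom edge of the beam — the left legs (tilting toward +x) meet the beam's −x bottom edge, the right legs (their mirror images, tilting toward −x) meet its +x bottom edge — so the leg tops tuck under the beam, the beam's underside is 680 mm above the floor, and the feet are 379 mm apart outside-to-outside with the beam centred between them. The two leg pairs are set in 86 mm from either end of the beam.


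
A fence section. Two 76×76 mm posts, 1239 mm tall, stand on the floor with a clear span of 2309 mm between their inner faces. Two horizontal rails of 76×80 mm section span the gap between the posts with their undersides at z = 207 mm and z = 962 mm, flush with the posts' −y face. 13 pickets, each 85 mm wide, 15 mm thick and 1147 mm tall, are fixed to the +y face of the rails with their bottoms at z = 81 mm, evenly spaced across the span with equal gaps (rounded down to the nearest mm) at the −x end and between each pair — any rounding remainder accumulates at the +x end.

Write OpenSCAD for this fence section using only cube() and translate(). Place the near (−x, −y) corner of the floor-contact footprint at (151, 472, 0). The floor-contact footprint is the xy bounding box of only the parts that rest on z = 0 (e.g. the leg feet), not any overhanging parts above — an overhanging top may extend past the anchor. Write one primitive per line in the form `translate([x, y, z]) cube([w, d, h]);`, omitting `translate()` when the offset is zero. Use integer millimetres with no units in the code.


translate([151, 472, 0]) cube([76, 76, 1239]);
translate([2536, 472, 0]) cube([76, 76, 1239]);
translate([227, 472, 207]) cube([2309, 76, 80]);
translate([227, 472, 962]) cube([2309, 76, 80]);
translate([313, 548, 81]) cube([85, 15, 1147]);
translate([484, 548, 81]) cube([85, 15, 1147]);
translate([655, 548, 81]) cube([85, 15, 1147]);
translate([826, 548, 81]) cube([85, 15, 1147]);
translate([997, 548, 81]) cube([85, 15, 1147]);
translate([1168, 548, 81]) cube([85, 15, 1147]);
translate([1339, 548, 81]) cube([85, 15, 1147]);
translate([1510, 548, 81]) cube([85, 15, 1147]);
translate([1681, 548, 81]) cube([85, 15, 1147]);
translate([1852, 548, 81]) cube([85, 15, 1147]);
translate([2023, 548, 81]) cube([85, 15, 1147]);
translate([2194, 548, 81]) cube([85, 15, 1147]);
translate([2365, 548, 81]) cube([85, 15, 1147]);


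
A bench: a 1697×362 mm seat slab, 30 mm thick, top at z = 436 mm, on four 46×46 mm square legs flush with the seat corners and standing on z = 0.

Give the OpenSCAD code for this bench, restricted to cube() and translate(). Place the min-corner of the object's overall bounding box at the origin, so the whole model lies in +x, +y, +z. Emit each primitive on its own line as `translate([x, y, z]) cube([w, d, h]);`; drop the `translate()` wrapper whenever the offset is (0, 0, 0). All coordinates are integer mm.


translate([0, 0, 406]) cube([1697, 362, 30]);
cube([46, 46, 406]);
translate([0, 316, 0]) cube([46, 46, 406]);
translate([1651, 0, 0]) cube([46, 46, 406]);
translate([1651, 316, 0]) cube([46, 46, 406]);


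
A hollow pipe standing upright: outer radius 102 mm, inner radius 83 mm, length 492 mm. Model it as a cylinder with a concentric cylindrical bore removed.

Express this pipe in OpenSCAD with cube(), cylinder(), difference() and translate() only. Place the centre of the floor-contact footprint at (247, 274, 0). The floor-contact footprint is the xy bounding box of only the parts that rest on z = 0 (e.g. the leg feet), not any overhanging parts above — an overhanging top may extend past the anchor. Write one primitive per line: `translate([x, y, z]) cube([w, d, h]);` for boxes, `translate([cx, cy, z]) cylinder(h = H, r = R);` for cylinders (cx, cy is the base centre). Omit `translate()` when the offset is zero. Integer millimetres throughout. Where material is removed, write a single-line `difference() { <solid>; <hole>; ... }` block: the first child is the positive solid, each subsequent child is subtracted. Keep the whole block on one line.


difference() { translate([247, 274, 0]) cylinder(h = 492, r = 102); translate([247, 274, 0]) cylinder(h = 492, r = 83); }


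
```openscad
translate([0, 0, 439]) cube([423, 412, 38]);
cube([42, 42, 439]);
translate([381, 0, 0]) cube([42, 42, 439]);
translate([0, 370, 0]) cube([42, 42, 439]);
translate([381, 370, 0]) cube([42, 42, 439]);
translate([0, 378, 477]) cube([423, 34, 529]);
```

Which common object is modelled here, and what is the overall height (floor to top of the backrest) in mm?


A chair. The overall height is 1006 mm.

A slab on four corner posts with a tall panel at the back — a chair. The seat slab sits at z = 439 with thickness 38, and the 529 mm backrest starts at the seat top, so the overall height is 439 + 38 + 529 = 1006 mm.


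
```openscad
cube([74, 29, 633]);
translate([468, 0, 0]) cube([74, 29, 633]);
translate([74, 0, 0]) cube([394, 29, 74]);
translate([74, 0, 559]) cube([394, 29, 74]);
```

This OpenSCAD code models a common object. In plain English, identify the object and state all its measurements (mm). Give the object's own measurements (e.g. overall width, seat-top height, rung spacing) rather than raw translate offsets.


A rectangular picture frame lying in the x–z plane (depth along y). The opening is 394 mm wide (x) by 485 mm tall (z), surrounded by a border 74 mm wide on all four sides. The frame is 29 mm deep and is made of two full-height vertical stiles with two horizontal rails fitted between them.


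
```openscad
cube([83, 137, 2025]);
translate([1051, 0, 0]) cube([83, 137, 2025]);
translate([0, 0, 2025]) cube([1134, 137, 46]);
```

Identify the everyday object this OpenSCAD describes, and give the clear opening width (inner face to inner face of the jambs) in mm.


A door frame. The clear opening width is 968 mm.

Two 2025 mm tall posts with a header on top — a door frame. The left jamb is 83 mm wide at x = 0; the right jamb starts at x = 1051. The clear opening is 1051 − 83 = 968 mm.


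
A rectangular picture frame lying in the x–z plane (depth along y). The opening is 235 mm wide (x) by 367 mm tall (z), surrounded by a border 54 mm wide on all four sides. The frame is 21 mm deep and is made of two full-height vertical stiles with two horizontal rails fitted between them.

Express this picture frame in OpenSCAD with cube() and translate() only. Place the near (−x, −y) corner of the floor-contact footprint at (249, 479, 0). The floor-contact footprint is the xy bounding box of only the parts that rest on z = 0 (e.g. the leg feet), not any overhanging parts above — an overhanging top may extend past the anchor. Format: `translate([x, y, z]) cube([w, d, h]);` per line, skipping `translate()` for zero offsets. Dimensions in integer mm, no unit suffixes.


translate([249, 479, 0]) cube([54, 21, 475]);
translate([538, 479, 0]) cube([54, 21, 475]);
translate([303, 479, 0]) cube([235, 21, 54]);
translate([303, 479, 421]) cube([235, 21, 54]);


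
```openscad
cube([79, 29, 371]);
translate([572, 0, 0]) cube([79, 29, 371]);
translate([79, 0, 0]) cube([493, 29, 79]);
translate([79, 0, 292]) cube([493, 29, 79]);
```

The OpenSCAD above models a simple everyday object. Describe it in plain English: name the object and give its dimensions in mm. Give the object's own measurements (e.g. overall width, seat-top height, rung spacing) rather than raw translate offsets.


A rectangular picture frame lying in the x–z plane (depth along y). The opening is 493 mm wide (x) by 213 mm tall (z), surrounded by a border 79 mm wide on all four sides. The frame is 29 mm deep and is made of two full-height vertical stiles with two horizontal rails fitted between them.


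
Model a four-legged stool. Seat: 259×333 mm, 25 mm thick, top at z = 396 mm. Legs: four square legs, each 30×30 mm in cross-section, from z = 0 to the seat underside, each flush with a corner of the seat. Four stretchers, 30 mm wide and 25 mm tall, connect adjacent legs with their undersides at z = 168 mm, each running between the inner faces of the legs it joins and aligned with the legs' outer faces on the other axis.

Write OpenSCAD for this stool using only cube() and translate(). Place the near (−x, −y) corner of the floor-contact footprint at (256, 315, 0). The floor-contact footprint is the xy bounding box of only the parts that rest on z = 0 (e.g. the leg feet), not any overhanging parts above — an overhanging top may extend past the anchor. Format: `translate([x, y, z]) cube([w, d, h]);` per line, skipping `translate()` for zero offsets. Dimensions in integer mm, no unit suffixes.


translate([256, 315, 371]) cube([259, 333, 25]);
translate([256, 315, 0]) cube([30, 30, 371]);
translate([485, 315, 0]) cube([30, 30, 371]);
translate([256, 618, 0]) cube([30, 30, 371]);
translate([485, 618, 0]) cube([30, 30, 371]);
translate([286, 315, 168]) cube([199, 30, 25]);
translate([286, 618, 168]) cube([199, 30, 25]);
translate([256, 345, 168]) cube([30, 273, 25]);
translate([485, 345, 168]) cube([30, 273, 25]);


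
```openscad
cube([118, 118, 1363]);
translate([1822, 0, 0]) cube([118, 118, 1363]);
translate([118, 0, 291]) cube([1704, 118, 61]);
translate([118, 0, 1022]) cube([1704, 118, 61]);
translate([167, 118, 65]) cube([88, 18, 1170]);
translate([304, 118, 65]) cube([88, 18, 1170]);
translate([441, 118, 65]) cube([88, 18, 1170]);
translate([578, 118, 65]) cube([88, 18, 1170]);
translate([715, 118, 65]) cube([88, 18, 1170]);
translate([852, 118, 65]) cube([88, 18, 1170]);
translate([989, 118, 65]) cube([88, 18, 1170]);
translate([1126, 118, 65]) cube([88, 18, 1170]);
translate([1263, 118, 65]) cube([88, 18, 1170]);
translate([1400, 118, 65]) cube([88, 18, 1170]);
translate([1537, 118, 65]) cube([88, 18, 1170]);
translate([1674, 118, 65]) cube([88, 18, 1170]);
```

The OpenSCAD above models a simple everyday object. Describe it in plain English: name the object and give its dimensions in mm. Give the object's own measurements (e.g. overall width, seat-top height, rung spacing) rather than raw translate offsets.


A fence section. Two 118×118 mm posts, 1363 mm tall, stand on the floor with a clear span of 1704 mm between their inner faces. Two horizontal rails of 118×61 mm section span the gap between the posts with their undersides at z = 291 mm and z = 1022 mm, flush with the posts' −y face. 12 pickets, each 88 mm wide, 18 mm thick and 1170 mm tall, are fixed to the +y face of the rails with their bottoms at z = 65 mm, spaced across the span with a 49 mm gap after the −x post and between neighbouring pickets, with 60 mm left before the +x post.


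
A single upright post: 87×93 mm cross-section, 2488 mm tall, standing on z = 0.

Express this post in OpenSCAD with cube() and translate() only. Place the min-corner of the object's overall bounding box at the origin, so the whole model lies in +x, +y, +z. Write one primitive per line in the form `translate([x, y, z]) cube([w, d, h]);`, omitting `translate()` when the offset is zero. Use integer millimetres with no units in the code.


cube([87, 93, 2488]);


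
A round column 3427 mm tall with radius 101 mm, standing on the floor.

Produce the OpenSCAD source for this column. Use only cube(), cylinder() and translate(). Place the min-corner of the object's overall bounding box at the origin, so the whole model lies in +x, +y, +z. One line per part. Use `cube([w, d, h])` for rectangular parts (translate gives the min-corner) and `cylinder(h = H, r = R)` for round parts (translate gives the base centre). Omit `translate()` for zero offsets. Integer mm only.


translate([101, 101, 0]) cylinder(h = 3427, r = 101);


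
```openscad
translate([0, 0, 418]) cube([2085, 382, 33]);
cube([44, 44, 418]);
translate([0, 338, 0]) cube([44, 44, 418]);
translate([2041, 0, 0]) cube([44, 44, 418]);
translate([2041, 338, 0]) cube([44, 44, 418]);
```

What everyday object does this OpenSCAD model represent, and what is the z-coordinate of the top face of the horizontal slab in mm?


A bench. The seat-top height is 451 mm.

A long slab on four corner posts — a bench. The slab sits at z = 418 with thickness 33, so the top is 418 + 33 = 451 mm.


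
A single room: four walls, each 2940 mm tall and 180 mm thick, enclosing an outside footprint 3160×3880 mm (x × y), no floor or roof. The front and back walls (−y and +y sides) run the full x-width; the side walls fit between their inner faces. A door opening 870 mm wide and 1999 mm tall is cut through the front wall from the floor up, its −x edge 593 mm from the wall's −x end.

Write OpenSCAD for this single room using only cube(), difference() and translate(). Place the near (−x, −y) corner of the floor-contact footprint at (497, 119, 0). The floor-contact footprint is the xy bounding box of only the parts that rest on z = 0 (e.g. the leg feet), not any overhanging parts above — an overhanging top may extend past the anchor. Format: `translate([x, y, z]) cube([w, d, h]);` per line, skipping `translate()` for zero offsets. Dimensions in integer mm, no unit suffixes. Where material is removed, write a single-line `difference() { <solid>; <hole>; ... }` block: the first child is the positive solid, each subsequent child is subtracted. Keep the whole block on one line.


difference() { translate([497, 119, 0]) cube([3160, 180, 2940]); translate([1090, 119, 0]) cube([870, 180, 1999]); }
translate([497, 3819, 0]) cube([3160, 180, 2940]);
translate([497, 299, 0]) cube([180, 3520, 2940]);
translate([3477, 299, 0]) cube([180, 3520, 2940]);


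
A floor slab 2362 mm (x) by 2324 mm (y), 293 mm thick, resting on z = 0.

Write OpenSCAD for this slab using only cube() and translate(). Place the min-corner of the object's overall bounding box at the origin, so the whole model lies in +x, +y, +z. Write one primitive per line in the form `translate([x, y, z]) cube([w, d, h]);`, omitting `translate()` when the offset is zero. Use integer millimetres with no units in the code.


cube([2362, 2324, 293]);


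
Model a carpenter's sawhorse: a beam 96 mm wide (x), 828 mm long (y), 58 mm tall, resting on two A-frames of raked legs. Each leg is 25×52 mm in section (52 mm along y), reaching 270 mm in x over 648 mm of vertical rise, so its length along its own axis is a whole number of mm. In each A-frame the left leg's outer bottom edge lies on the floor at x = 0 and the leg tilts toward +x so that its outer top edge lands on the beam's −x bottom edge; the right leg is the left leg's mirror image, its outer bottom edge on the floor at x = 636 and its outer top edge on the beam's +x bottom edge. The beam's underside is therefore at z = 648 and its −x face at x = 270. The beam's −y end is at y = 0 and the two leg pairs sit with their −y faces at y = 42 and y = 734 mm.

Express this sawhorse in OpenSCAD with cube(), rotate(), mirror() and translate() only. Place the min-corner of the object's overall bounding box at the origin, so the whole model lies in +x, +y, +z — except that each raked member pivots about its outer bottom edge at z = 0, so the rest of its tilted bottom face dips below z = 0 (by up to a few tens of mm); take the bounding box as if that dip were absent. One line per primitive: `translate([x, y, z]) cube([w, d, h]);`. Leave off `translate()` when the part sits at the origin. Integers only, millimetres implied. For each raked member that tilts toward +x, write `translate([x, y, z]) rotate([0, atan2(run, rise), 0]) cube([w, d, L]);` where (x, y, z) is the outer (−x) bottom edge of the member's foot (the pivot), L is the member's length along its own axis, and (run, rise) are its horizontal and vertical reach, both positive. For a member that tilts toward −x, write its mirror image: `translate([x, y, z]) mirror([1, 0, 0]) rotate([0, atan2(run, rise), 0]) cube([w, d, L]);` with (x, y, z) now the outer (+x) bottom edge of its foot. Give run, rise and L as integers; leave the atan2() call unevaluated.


translate([270, 0, 648]) cube([96, 828, 58]);
translate([0, 42, 0]) rotate([0, atan2(270, 648), 0]) cube([25, 52, 702]);
translate([636, 42, 0]) mirror([1, 0, 0]) rotate([0, atan2(270, 648), 0]) cube([25, 52, 702]);
translate([0, 734, 0]) rotate([0, atan2(270, 648), 0]) cube([25, 52, 702]);
translate([636, 734, 0]) mirror([1, 0, 0]) rotate([0, atan2(270, 648), 0]) cube([25, 52, 702]);


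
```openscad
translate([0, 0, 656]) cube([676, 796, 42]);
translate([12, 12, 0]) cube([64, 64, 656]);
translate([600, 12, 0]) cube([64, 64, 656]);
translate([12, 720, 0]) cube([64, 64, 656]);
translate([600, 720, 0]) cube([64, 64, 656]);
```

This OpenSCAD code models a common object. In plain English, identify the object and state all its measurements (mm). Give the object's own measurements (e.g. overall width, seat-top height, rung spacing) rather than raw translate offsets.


A table: top 676 mm (x) × 796 mm (y), 42 mm thick, upper face at z = 698 mm, on four 64×64 mm square legs, each inset 12 mm from the nearest pair of top edges from z = 0 to the bottom of the top.


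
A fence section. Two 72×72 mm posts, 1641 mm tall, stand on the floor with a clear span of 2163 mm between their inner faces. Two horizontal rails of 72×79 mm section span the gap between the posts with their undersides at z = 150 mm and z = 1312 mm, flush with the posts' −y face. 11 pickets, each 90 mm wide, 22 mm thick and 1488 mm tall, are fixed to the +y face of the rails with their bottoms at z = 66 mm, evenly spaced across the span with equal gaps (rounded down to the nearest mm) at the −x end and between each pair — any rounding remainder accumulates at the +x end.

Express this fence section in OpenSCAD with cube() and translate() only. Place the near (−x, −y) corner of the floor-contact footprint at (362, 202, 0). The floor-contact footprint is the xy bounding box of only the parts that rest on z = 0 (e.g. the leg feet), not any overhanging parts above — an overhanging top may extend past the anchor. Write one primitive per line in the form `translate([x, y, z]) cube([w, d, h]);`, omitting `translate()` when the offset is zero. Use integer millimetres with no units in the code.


translate([362, 202, 0]) cube([72, 72, 1641]);
translate([2597, 202, 0]) cube([72, 72, 1641]);
translate([434, 202, 150]) cube([2163, 72, 79]);
translate([434, 202, 1312]) cube([2163, 72, 79]);
translate([531, 274, 66]) cube([90, 22, 1488]);
translate([718, 274, 66]) cube([90, 22, 1488]);
translate([905, 274, 66]) cube([90, 22, 1488]);
translate([1092, 274, 66]) cube([90, 22, 1488]);
translate([1279, 274, 66]) cube([90, 22, 1488]);
translate([1466, 274, 66]) cube([90, 22, 1488]);
translate([1653, 274, 66]) cube([90, 22, 1488]);
translate([1840, 274, 66]) cube([90, 22, 1488]);
translate([2027, 274, 66]) cube([90, 22, 1488]);
translate([2214, 274, 66]) cube([90, 22, 1488]);
translate([2401, 274, 66]) cube([90, 22, 1488]);


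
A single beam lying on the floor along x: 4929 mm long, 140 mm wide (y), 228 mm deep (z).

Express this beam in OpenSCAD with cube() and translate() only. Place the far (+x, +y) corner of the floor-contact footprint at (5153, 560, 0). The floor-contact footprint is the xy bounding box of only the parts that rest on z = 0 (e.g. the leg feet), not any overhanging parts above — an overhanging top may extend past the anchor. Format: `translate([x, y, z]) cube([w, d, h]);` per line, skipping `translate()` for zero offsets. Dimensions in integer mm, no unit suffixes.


translate([224, 420, 0]) cube([4929, 140, 228]);


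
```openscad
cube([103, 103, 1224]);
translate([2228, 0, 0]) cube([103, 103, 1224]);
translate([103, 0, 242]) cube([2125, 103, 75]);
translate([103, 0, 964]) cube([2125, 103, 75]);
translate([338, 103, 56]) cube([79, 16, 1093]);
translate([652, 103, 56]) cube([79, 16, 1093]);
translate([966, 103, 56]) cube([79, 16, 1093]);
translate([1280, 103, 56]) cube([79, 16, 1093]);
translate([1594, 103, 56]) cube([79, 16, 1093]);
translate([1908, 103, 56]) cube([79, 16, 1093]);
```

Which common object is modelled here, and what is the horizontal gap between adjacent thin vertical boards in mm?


A fence section. The picket gap is 235 mm.

Two posts, two rails, 6 pickets — a fence section. Span 2125 mm holds 6 pickets of 79 mm with 7 equal gaps: ⌊(2125 − 6·79) / 7⌋ = 235 mm.


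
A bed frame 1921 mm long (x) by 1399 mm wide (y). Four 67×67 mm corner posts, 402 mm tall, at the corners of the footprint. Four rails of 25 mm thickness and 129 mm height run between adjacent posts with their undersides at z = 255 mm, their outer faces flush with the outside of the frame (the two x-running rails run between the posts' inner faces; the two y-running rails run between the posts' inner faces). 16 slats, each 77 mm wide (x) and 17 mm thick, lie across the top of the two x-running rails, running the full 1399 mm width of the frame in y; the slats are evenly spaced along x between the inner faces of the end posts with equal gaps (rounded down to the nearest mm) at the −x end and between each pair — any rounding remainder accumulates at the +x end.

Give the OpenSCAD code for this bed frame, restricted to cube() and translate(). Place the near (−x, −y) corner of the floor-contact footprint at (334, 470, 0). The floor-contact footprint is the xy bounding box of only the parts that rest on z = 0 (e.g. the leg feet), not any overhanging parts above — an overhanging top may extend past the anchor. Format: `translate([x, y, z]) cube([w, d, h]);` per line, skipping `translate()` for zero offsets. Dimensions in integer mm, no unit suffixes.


translate([334, 470, 0]) cube([67, 67, 402]);
translate([334, 1802, 0]) cube([67, 67, 402]);
translate([2188, 470, 0]) cube([67, 67, 402]);
translate([2188, 1802, 0]) cube([67, 67, 402]);
translate([401, 470, 255]) cube([1787, 25, 129]);
translate([401, 1844, 255]) cube([1787, 25, 129]);
translate([334, 537, 255]) cube([25, 1265, 129]);
translate([2230, 537, 255]) cube([25, 1265, 129]);
translate([433, 470, 384]) cube([77, 1399, 17]);
translate([542, 470, 384]) cube([77, 1399, 17]);
translate([651, 470, 384]) cube([77, 1399, 17]);
translate([760, 470, 384]) cube([77, 1399, 17]);
translate([869, 470, 384]) cube([77, 1399, 17]);
translate([978, 470, 384]) cube([77, 1399, 17]);
translate([1087, 470, 384]) cube([77, 1399, 17]);
translate([1196, 470, 384]) cube([77, 1399, 17]);
translate([1305, 470, 384]) cube([77, 1399, 17]);
translate([1414, 470, 384]) cube([77, 1399, 17]);
translate([1523, 470, 384]) cube([77, 1399, 17]);
translate([1632, 470, 384]) cube([77, 1399, 17]);
translate([1741, 470, 384]) cube([77, 1399, 17]);
translate([1850, 470, 384]) cube([77, 1399, 17]);
translate([1959, 470, 384]) cube([77, 1399, 17]);
translate([2068, 470, 384]) cube([77, 1399, 17]);


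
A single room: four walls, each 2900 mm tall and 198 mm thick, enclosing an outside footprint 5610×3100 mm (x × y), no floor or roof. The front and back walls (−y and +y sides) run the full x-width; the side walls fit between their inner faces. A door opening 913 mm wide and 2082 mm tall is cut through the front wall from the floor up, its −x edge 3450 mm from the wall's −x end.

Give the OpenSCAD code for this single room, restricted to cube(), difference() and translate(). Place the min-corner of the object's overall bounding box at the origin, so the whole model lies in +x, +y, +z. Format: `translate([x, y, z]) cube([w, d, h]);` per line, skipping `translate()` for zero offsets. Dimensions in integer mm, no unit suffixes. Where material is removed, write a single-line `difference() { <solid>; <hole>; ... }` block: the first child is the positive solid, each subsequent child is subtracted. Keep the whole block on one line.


difference() { cube([5610, 198, 2900]); translate([3450, 0, 0]) cube([913, 198, 2082]); }
translate([0, 2902, 0]) cube([5610, 198, 2900]);
translate([0, 198, 0]) cube([198, 2704, 2900]);
translate([5412, 198, 0]) cube([198, 2704, 2900]);


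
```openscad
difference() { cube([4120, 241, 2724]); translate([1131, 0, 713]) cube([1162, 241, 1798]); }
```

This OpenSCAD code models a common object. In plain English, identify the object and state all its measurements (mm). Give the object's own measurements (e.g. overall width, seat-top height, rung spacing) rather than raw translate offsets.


A wall 4120 mm long (x), 241 mm thick (y), 2724 mm tall, with a rectangular window opening cut through it. The opening is 1162 mm wide and 1798 mm tall; its sill is at z = 713 mm and its near (−x) edge is 1131 mm from the wall's −x end. The opening passes through the full wall thickness.


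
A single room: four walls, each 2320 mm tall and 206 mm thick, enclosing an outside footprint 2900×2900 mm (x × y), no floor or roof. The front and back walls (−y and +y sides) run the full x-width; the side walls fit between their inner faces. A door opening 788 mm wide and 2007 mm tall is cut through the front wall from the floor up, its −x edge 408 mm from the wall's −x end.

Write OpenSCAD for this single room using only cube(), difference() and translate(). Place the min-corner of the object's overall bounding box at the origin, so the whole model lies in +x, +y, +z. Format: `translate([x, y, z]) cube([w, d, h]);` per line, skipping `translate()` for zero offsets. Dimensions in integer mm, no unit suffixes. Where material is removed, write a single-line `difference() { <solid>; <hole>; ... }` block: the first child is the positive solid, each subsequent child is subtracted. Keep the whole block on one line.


difference() { cube([2900, 206, 2320]); translate([408, 0, 0]) cube([788, 206, 2007]); }
translate([0, 2694, 0]) cube([2900, 206, 2320]);
translate([0, 206, 0]) cube([206, 2488, 2320]);
translate([2694, 206, 0]) cube([206, 2488, 2320]);


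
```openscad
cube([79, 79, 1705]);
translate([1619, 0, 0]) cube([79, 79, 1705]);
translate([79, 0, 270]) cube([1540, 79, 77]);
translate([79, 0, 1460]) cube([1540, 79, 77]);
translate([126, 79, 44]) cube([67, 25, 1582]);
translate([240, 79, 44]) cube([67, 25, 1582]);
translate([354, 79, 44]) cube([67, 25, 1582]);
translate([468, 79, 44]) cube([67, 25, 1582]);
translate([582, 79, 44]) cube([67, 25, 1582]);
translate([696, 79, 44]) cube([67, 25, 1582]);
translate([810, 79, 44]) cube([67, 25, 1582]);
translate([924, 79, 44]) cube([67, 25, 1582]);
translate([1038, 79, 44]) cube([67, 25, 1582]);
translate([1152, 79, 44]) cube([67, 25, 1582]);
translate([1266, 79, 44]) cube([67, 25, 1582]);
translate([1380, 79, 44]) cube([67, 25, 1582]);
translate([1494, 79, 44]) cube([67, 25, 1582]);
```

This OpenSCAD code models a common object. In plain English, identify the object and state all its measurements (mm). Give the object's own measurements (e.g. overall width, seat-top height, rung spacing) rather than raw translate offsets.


A fence section. Two 79×79 mm posts, 1705 mm tall, stand on the floor with a clear span of 1540 mm between their inner faces. Two horizontal rails of 79×77 mm section span the gap between the posts with their undersides at z = 270 mm and z = 1460 mm, flush with the posts' −y face. 13 pickets, each 67 mm wide, 25 mm thick and 1582 mm tall, are fixed to the +y face of the rails with their bottoms at z = 44 mm, spaced across the span with a 47 mm gap after the −x post and between neighbouring pickets, with 58 mm left before the +x post.


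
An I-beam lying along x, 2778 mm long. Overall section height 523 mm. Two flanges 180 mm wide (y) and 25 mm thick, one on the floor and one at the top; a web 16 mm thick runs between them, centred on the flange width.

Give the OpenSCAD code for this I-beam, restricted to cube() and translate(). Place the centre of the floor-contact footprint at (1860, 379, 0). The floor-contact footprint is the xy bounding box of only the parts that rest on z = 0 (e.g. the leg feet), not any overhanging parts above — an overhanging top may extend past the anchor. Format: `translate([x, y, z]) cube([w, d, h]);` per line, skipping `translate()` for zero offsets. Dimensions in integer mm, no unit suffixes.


translate([471, 289, 0]) cube([2778, 180, 25]);
translate([471, 371, 25]) cube([2778, 16, 473]);
translate([471, 289, 498]) cube([2778, 180, 25]);


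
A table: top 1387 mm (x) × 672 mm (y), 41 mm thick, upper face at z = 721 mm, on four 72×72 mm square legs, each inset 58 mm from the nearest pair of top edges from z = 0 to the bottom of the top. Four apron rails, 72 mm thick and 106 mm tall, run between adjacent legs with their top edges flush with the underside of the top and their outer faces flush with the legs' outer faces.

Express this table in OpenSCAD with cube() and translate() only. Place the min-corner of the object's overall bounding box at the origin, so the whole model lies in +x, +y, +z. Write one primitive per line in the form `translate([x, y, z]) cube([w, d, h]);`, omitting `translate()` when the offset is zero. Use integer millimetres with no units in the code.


translate([0, 0, 680]) cube([1387, 672, 41]);
translate([58, 58, 0]) cube([72, 72, 680]);
translate([1257, 58, 0]) cube([72, 72, 680]);
translate([58, 542, 0]) cube([72, 72, 680]);
translate([1257, 542, 0]) cube([72, 72, 680]);
translate([130, 58, 574]) cube([1127, 72, 106]);
translate([130, 542, 574]) cube([1127, 72, 106]);
translate([58, 130, 574]) cube([72, 412, 106]);
translate([1257, 130, 574]) cube([72, 412, 106]);


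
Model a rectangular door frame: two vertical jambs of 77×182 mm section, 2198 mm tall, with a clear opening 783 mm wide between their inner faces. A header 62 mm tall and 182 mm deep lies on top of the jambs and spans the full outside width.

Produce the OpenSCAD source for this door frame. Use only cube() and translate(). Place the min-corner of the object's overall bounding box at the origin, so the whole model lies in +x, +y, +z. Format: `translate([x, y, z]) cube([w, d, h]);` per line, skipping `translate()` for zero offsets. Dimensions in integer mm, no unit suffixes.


cube([77, 182, 2198]);
translate([860, 0, 0]) cube([77, 182, 2198]);
translate([0, 0, 2198]) cube([937, 182, 62]);


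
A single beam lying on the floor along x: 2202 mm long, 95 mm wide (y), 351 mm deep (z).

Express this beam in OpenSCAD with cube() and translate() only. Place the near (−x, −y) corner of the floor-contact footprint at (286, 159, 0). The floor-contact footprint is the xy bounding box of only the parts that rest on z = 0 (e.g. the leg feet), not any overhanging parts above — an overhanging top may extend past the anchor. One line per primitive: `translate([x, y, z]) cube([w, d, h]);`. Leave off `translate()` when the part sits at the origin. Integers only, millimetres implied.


translate([286, 159, 0]) cube([2202, 95, 351]);


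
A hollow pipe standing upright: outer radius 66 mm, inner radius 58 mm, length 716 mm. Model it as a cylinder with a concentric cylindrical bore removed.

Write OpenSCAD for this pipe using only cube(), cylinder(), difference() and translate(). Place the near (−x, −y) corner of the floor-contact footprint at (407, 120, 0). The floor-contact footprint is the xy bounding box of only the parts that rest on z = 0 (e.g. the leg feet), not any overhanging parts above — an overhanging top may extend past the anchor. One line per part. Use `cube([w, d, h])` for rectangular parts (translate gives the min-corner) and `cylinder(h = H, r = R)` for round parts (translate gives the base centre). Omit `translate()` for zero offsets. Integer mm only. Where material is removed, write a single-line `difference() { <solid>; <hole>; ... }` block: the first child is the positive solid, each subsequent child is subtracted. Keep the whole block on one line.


difference() { translate([473, 186, 0]) cylinder(h = 716, r = 66); translate([473, 186, 0]) cylinder(h = 716, r = 58); }


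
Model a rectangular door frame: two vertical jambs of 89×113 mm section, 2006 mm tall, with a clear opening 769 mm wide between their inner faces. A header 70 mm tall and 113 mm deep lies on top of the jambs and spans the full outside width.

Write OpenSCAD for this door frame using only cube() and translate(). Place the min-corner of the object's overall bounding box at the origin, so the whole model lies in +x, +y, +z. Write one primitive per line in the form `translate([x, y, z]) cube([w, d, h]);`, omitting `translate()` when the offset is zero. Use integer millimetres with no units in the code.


cube([89, 113, 2006]);
translate([858, 0, 0]) cube([89, 113, 2006]);
translate([0, 0, 2006]) cube([947, 113, 70]);


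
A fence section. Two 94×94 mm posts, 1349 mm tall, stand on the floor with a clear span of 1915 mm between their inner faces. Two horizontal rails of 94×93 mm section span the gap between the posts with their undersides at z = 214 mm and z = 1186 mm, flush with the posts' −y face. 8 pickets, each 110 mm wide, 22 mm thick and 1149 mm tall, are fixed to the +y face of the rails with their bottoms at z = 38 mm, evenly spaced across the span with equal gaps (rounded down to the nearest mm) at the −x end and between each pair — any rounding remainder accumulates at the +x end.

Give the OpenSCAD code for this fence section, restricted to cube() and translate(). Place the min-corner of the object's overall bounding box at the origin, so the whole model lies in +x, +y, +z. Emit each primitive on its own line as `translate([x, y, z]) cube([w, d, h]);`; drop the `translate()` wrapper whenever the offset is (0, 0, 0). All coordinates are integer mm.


cube([94, 94, 1349]);
translate([2009, 0, 0]) cube([94, 94, 1349]);
translate([94, 0, 214]) cube([1915, 94, 93]);
translate([94, 0, 1186]) cube([1915, 94, 93]);
translate([209, 94, 38]) cube([110, 22, 1149]);
translate([434, 94, 38]) cube([110, 22, 1149]);
translate([659, 94, 38]) cube([110, 22, 1149]);
translate([884, 94, 38]) cube([110, 22, 1149]);
translate([1109, 94, 38]) cube([110, 22, 1149]);
translate([1334, 94, 38]) cube([110, 22, 1149]);
translate([1559, 94, 38]) cube([110, 22, 1149]);
translate([1784, 94, 38]) cube([110, 22, 1149]);


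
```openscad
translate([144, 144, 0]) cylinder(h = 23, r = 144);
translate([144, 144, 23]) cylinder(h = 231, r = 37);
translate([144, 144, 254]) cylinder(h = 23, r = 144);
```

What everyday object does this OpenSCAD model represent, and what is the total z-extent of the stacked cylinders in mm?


A spool. The overall height is 277 mm.

Three coaxial cylinders, large–small–large — a spool. Two 23 mm flanges and a 231 mm core give 23 + 231 + 23 = 277 mm.


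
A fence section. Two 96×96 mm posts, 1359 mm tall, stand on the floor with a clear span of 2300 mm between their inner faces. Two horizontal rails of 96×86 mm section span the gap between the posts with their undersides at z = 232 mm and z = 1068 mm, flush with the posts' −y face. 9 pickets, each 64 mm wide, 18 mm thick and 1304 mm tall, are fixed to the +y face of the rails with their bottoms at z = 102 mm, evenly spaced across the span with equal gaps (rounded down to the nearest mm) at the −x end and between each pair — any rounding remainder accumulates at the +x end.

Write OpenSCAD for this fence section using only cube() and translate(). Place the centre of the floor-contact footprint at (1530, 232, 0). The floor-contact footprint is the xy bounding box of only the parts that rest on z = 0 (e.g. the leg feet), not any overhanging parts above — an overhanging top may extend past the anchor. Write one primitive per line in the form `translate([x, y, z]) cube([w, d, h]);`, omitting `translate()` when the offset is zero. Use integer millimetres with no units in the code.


translate([284, 184, 0]) cube([96, 96, 1359]);
translate([2680, 184, 0]) cube([96, 96, 1359]);
translate([380, 184, 232]) cube([2300, 96, 86]);
translate([380, 184, 1068]) cube([2300, 96, 86]);
translate([552, 280, 102]) cube([64, 18, 1304]);
translate([788, 280, 102]) cube([64, 18, 1304]);
translate([1024, 280, 102]) cube([64, 18, 1304]);
translate([1260, 280, 102]) cube([64, 18, 1304]);
translate([1496, 280, 102]) cube([64, 18, 1304]);
translate([1732, 280, 102]) cube([64, 18, 1304]);
translate([1968, 280, 102]) cube([64, 18, 1304]);
translate([2204, 280, 102]) cube([64, 18, 1304]);
translate([2440, 280, 102]) cube([64, 18, 1304]);


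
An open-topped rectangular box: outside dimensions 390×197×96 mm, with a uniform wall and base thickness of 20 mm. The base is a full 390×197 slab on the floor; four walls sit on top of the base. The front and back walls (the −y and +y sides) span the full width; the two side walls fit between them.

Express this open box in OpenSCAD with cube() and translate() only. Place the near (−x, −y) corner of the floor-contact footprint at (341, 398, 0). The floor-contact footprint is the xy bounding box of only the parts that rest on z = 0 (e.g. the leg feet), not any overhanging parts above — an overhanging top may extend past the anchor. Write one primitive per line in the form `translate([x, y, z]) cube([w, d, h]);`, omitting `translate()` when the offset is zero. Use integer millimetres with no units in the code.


translate([341, 398, 0]) cube([390, 197, 20]);
translate([341, 398, 20]) cube([390, 20, 76]);
translate([341, 575, 20]) cube([390, 20, 76]);
translate([341, 418, 20]) cube([20, 157, 76]);
translate([711, 418, 20]) cube([20, 157, 76]);


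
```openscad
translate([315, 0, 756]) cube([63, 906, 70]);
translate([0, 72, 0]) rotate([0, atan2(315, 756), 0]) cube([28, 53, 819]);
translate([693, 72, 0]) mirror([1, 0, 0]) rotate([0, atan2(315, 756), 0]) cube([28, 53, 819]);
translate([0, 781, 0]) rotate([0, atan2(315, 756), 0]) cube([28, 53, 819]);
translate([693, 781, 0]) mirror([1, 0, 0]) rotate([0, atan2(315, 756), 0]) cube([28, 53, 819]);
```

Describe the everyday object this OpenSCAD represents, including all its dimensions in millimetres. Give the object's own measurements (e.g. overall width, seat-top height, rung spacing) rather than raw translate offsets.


A sawhorse. A 63×906×70 mm beam (x, y, z) sits on two A-frame leg pairs. Each pair is two raked legs of 28×53 mm section (53 mm along y) splaying symmetrically in x. Each leg rises 756 mm vertically over 315 mm of horizontal reach and is 819 mm long along its own axis. Every leg's outer bottom edge rests on the floor and its outer top edge meets a bottom edge of the beam — the left legs (tilting toward +x) meet the beam's −x bottom edge, the right legs (their mirror images, tilting toward −x) meet its +x bottom edge — so the leg tops tuck under the beam, the beam's underside is 756 mm above the floor, and the feet are 693 mm apart outside-to-outside with the beam centred between them. The two leg pairs are set in 72 mm from either end of the beam.
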